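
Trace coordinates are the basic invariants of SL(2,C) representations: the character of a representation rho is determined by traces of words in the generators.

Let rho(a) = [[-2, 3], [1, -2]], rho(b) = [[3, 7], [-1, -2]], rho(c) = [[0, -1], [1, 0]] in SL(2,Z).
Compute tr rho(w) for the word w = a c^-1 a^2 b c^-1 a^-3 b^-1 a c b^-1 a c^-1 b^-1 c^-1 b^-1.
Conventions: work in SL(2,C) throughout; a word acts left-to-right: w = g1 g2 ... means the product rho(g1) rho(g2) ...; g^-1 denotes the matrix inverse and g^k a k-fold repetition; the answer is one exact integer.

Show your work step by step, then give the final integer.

1064210

rho(a) = [[-2, 3], [1, -2]]
... * rho(c^-1) = [[0, 1], [-1, 0]]  ->  [[-3, -2], [2, 1]]
... * rho(a) = [[-2, 3], [1, -2]]  ->  [[4, -5], [-3, 4]]
... * rho(a) = [[-2, 3], [1, -2]]  ->  [[-13, 22], [10, -17]]
... * rho(b) = [[3, 7], [-1, -2]]  ->  [[-61, -135], [47, 104]]
... * rho(c^-1) = [[0, 1], [-1, 0]]  ->  [[135, -61], [-104, 47]]
... * rho(a^-1) = [[-2, -3], [-1, -2]]  ->  [[-209, -283], [161, 218]]
... * rho(a^-1) = [[-2, -3], [-1, -2]]  ->  [[701, 1193], [-540, -919]]
... * rho(a^-1) = [[-2, -3], [-1, -2]]  ->  [[-2595, -4489], [1999, 3458]]
... * rho(b^-1) = [[-2, -7], [1, 3]]  ->  [[701, 4698], [-540, -3619]]
... * rho(a) = [[-2, 3], [1, -2]]  ->  [[3296, -7293], [-2539, 5618]]
... * rho(c) = [[0, -1], [1, 0]]  ->  [[-7293, -3296], [5618, 2539]]
... * rho(b^-1) = [[-2, -7], [1, 3]]  ->  [[11290, 41163], [-8697, -31709]]
... * rho(a) = [[-2, 3], [1, -2]]  ->  [[18583, -48456], [-14315, 37327]]
... * rho(c^-1) = [[0, 1], [-1, 0]]  ->  [[48456, 18583], [-37327, -14315]]
... * rho(b^-1) = [[-2, -7], [1, 3]]  ->  [[-78329, -283443], [60339, 218344]]
... * rho(c^-1) = [[0, 1], [-1, 0]]  ->  [[283443, -78329], [-218344, 60339]]
... * rho(b^-1) = [[-2, -7], [1, 3]]  ->  [[-645215, -2219088], [497027, 1709425]]
tr = -645215 + 1709425 = 1064210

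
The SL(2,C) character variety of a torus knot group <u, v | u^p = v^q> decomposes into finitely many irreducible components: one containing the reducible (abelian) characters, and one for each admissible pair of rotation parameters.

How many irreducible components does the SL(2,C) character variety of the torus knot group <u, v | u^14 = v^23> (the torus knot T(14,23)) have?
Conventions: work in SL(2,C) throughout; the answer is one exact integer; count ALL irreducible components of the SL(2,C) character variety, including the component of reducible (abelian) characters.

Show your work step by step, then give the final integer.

144

For T(14,23): irreducibility forces the central element u^14 = v^23 to one of +I, -I.
This locks tr(u) to 2*cos(pi*alpha/14), alpha in 1..13, and tr(v) to 2*cos(pi*beta/23), beta in 1..22, on each component of irreducible characters.
The two central values (-1)^alpha I and (-1)^beta I must be the same matrix, so alpha and beta share a parity.
Counting: 7 odd alphas x 11 odd betas + 6 even alphas x 11 even betas = 77 + 66 = 143.
components with irreducible characters: 143; plus the single component of reducible (abelian) characters: total 144.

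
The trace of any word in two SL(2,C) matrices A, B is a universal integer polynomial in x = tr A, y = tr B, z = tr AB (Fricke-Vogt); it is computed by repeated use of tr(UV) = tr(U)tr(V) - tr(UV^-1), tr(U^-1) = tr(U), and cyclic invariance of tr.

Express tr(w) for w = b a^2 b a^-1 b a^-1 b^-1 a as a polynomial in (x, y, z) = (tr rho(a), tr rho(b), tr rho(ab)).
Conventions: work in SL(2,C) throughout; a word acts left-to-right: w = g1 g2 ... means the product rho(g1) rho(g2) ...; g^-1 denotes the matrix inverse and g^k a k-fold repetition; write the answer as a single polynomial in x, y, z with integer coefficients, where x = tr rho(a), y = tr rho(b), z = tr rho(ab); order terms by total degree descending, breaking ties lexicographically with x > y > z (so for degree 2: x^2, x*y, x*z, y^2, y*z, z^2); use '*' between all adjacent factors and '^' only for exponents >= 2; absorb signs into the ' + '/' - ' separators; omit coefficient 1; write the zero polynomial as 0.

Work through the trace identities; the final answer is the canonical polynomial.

-x^3*y^2*z^2 + x^4*y*z + 2*x^2*y^3*z + 2*x^2*y*z^3 - x^3*y^2 - x^3*z^2 - x*y^4 - 3*x*y^2*z^2 - x*z^4 - 3*x^2*y*z + y^3*z + y*z^3 + 4*x*y^2 + 4*x*z^2 - 3*y*z - x

trace(a^2 b) = trace(a) * trace(b a) - trace(b)  (reduce the a square) = x*z - y
trace(a^2) = trace(a) * trace(a) - trace(1)  (reduce the a square) = x^2 - 2
trace(b a^2 b) = trace(b) * trace(a^2 b) - trace(a^2)  (reduce the b square) = x*y*z - x^2 - y^2 + 2
trace(b^2 a^2 b) = trace(b) * trace(b a^2 b) - trace(b a^2)  (reduce the b square) = x*y^2*z - x^2*y - y^3 - x*z + 3*y
trace(b a b a) = trace(a b) * trace(a b) - trace(1)  (split on a) = z^2 - 2
trace(b a b) = trace(b) * trace(a b) - trace(a)  (reduce the b square) = y*z - x
trace(a^2 b a b) = trace(a) * trace(b a b a) - trace(b a b)  (reduce the a square) = x*z^2 - y*z - x
trace(a^2 b a) = trace(a) * trace(a b a) - trace(a b)  (reduce the a square) = x^2*z - x*y - z
trace(b^2 a^2 b a) = trace(b) * trace(a^2 b a b) - trace(a^2 b a)  (reduce the b square) = x*y*z^2 - x^2*z - y^2*z + z
trace(b a^2 b a^-1 b) = trace(b^2 a^2 b) * trace(a) - trace(b^2 a^2 b a)  (eliminate a^-1) = x^2*y^2*z - x^3*y - x*y^3 - x*y*z^2 + y^2*z + 3*x*y - z
trace(b^2 a b a) = trace(b) * trace(a b a b) - trace(a b a)  (reduce the b square) = y*z^2 - x*z - y
trace(b^2 a b) = trace(b) * trace(b a b) - trace(b a)  (reduce the b square) = y^2*z - x*y - z
trace(a b a^2 b^2) = trace(a) * trace(b^2 a b a) - trace(b^2 a b)  (reduce the a square) = x*y*z^2 - x^2*z - y^2*z + z
trace(b a b a^2 b^2) = trace(b) * trace(a b a^2 b^2) - trace(a b a^2 b)  (reduce the b square) = x*y^2*z^2 - x^2*y*z - y^3*z - x*z^2 + 2*y*z + x
trace(a b a b a b) = trace(b a) * trace(b a b a) - trace(b^-1 a^-1)  (split on b) = z^3 - 3*z
trace(b^2 a b a b a) = trace(b) * trace(a b a b a b) - trace(a b a b a)  (reduce the b square) = y*z^3 - x*z^2 - 2*y*z + x
trace(b^2 a b a b) = trace(b) * trace(a b a b^2) - trace(a b a b)  (reduce the b square) = y^2*z^2 - x*y*z - y^2 - z^2 + 2
trace(b a b a^2 b^2 a) = trace(a) * trace(b^2 a b a b a) - trace(b^2 a b a b)  (reduce the a square) = x*y*z^3 - x^2*z^2 - y^2*z^2 - x*y*z + x^2 + y^2 + z^2 - 2
trace(b a^-1 b a b a^2 b) = trace(b a b a^2 b^2) * trace(a) - trace(b a b a^2 b^2 a)  (eliminate a^-1) = x^2*y^2*z^2 - x^3*y*z - x*y^3*z - x*y*z^3 + y^2*z^2 + 3*x*y*z - y^2 - z^2 + 2
trace(b a b^2 a b) = trace(b) * trace(a b^2 a b) - trace(a b^2 a)  (reduce the b square) = y^2*z^2 - 2*x*y*z + x^2 - 2
trace(b a b a^2 b a b) = trace(a) * trace(b a b^2 a b a) - trace(b a b^2 a b)  (reduce the a square) = x*y*z^3 - x^2*z^2 - y^2*z^2 + 2
trace(b a b a b a b a) = trace(a b a b) * trace(a b a b) - trace(1)  (split on a) = z^4 - 4*z^2 + 2
trace(b a b a^2 b a b a) = trace(a) * trace(b a b a b a b a) - trace(b a b a b a b)  (reduce the a square) = x*z^4 - y*z^3 - 3*x*z^2 + 2*y*z + x
trace(b a^-1 b a b a^2 b a) = trace(b a b a^2 b a b) * trace(a) - trace(b a b a^2 b a b a)  (eliminate a^-1) = x^2*y*z^3 - x^3*z^2 - x*y^2*z^2 - x*z^4 + y*z^3 + 3*x*z^2 - 2*y*z + x
trace(a b a^2 b a^-1 b a^-1 b) = trace(b a^-1 b a b a^2 b) * trace(a) - trace(b a^-1 b a b a^2 b a)  (eliminate a^-1) = x^3*y^2*z^2 - x^4*y*z - x^2*y^3*z - 2*x^2*y*z^3 + x^3*z^2 + 2*x*y^2*z^2 + x*z^4 + 3*x^2*y*z - y*z^3 - x*y^2 - 4*x*z^2 + 2*y*z + x
trace(b a^2 b a^-1 b a^-1 b^-1 a) = trace(a b a^2 b a^-1 b a^-1) * trace(b) - trace(a b a^2 b a^-1 b a^-1 b)  (eliminate b^-1) = -x^3*y^2*z^2 + x^4*y*z + 2*x^2*y^3*z + 2*x^2*y*z^3 - x^3*y^2 - x^3*z^2 - x*y^4 - 3*x*y^2*z^2 - x*z^4 - 3*x^2*y*z + y^3*z + y*z^3 + 4*x*y^2 + 4*x*z^2 - 3*y*z - x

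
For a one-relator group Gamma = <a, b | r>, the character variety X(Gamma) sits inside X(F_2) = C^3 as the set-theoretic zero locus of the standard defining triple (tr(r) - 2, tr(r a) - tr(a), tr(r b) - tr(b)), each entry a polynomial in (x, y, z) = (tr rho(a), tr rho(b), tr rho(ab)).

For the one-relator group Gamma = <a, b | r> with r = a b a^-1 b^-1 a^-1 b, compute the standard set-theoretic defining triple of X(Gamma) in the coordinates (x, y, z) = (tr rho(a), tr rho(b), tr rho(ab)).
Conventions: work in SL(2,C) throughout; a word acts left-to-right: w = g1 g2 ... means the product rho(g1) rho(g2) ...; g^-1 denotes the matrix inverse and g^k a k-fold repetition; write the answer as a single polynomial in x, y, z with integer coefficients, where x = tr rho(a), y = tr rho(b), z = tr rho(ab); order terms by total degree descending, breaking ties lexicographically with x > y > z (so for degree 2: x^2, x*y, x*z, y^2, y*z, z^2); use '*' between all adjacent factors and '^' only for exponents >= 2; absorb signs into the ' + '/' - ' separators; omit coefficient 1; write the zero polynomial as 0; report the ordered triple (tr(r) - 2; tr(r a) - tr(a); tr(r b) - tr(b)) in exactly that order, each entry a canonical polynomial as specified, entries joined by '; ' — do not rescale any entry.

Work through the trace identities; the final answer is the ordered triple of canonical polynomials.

x*y*z^2 - x^2*z - y^2*z - z^3 + x*y + 3*z - 2; x^2*y*z^2 - x^3*z - 2*x*y^2*z - x*z^3 + x^2*y + y^3 + y*z^2 + 4*x*z - x - 3*y; x*y^2*z^2 - x^2*y*z - y^3*z - y*z^3 + x*y^2 + 3*y*z - x - y

and trace(a b a) = trace(a) * trace(b a) - trace(b) = x*z - y
next, trace(b a b a) = trace(b a) * trace(b a) - trace(1) = z^2 - 2
trace(b a b) = trace(b) * trace(a b) - trace(a) = y*z - x
trace(a b a b a) = trace(a) * trace(b a b a) - trace(b a b) = x*z^2 - y*z - x
trace(a b a b a b) = trace(a b) * trace(a b a b) - trace(a^-1 b^-1) = z^3 - 3*z
and trace(b a b a b^-1 a) = trace(a b a b a) * trace(b) - trace(a b a b a b) = x*y*z^2 - y^2*z - z^3 - x*y + 3*z
trace(b^-1 a^-1 b a b a) = trace(b a b a b^-1) * trace(a) - trace(b a b a b^-1 a) = -x*y*z^2 + x^2*z + y^2*z + z^3 - 3*z
next, trace(a b a^-1 b^-1 a^-1 b) = trace(b^-1 a^-1 b a b) * trace(a) - trace(b^-1 a^-1 b a b a) = x*y*z^2 - x^2*z - y^2*z - z^3 + x*y + 3*z
trace(a b a^2) = trace(a) * trace(b a^2) - trace(b a)  (reduce the a square) = x^2*z - x*y - z
trace(b^2) = trace(b) * trace(b) - trace(1)  (reduce the b square) = y^2 - 2
trace(b a^2 b) = trace(a) * trace(b^2 a) - trace(b^2)  (reduce the a square) = x*y*z - x^2 - y^2 + 2
trace(a b a^2 b a) = trace(a) * trace(b a^2 b a) - trace(b a^2 b)  (reduce the a square) = x^2*z^2 - 2*x*y*z + y^2 - 2
and trace(b a b a b) = trace(b) * trace(a b a b) - trace(a b a)  (reduce the b square) = y*z^2 - x*z - y
and trace(a b a^2 b a b) = trace(a) * trace(b a b a b a) - trace(b a b a b)  (reduce the a square) = x*z^3 - y*z^2 - 2*x*z + y
trace(b^-1 a b a^2 b a) = trace(a b a^2 b a) * trace(b) - trace(a b a^2 b a b)  (eliminate b^-1) = x^2*y*z^2 - 2*x*y^2*z - x*z^3 + y^3 + y*z^2 + 2*x*z - 3*y
trace(b a^2 b a^-1 b^-1 a) = trace(b^-1 a b a^2 b) * trace(a) - trace(b^-1 a b a^2 b a)  (eliminate a^-1) = -x^2*y*z^2 + x^3*z + 2*x*y^2*z + x*z^3 - x^2*y - y^3 - y*z^2 - 3*x*z + 3*y
trace(a b a^-1 b^-1 a^-1 b a) = trace(b a^2 b a^-1 b^-1) * trace(a) - trace(b a^2 b a^-1 b^-1 a)  (eliminate a^-1) = x^2*y*z^2 - x^3*z - 2*x*y^2*z - x*z^3 + x^2*y + y^3 + y*z^2 + 4*x*z - 3*y
trace(b^2 a b) = trace(b) * trace(a b^2) - trace(a b)   [square of b] = y^2*z - x*y - z
and trace(b^2 a b a b) = trace(b) * trace(a b a b^2) - trace(a b a b)   [square of b] = y^2*z^2 - x*y*z - y^2 - z^2 + 2
trace(b^2 a b a b a) = trace(b) * trace(a b a b a b) - trace(a b a b a)   [square of b] = y*z^3 - x*z^2 - 2*y*z + x
next, trace(a^-1 b^2 a b a b) = trace(b^2 a b a b) * trace(a) - trace(b^2 a b a b a)   [inverse elimination on a] = x*y^2*z^2 - x^2*y*z - y*z^3 - x*y^2 + 2*y*z + x
trace(b^-1 a^-1 b^2 a b a) = trace(a^-1 b^2 a b a) * trace(b) - trace(a^-1 b^2 a b a b)   [inverse elimination on b] = -x*y^2*z^2 + x^2*y*z + y^3*z + y*z^3 - 3*y*z - x
and trace(a b a^-1 b^-1 a^-1 b^2) = trace(b^-1 a^-1 b^2 a b) * trace(a) - trace(b^-1 a^-1 b^2 a b a)   [inverse elimination on a] = x*y^2*z^2 - x^2*y*z - y^3*z - y*z^3 + x*y^2 + 3*y*z - x
assemble the triple (trace(r) - 2; trace(r a) - x; trace(r b) - y)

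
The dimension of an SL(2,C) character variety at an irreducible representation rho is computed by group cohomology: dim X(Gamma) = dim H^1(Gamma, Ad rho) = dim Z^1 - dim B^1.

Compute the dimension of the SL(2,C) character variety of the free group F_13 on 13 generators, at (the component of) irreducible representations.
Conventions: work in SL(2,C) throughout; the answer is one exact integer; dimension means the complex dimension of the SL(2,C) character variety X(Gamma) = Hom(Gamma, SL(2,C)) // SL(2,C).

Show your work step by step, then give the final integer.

Gamma = F_13 has 13 generators and no relators.
So Z^1 = (sl_2)^13 in full: dim Z^1 = 39.
dim B^1 = 3: the coboundary map is injective because an irreducible image has centralizer 0 in sl_2.
dim X = dim H^1 = dim Z^1 - dim B^1 = 39 - 3 = 36.

36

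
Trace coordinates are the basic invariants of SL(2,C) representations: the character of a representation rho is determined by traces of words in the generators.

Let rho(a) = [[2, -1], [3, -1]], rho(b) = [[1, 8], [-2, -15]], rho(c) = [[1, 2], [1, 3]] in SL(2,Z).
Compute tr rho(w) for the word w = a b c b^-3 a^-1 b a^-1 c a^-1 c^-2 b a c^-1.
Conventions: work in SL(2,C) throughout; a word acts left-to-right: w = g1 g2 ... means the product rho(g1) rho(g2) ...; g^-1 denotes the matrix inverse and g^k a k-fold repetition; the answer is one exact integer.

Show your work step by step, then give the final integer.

rho(a) = [[2, -1], [3, -1]]
... * rho(b) = [[1, 8], [-2, -15]]  ->  [[4, 31], [5, 39]]
... * rho(c) = [[1, 2], [1, 3]]  ->  [[35, 101], [44, 127]]
... * rho(b^-1) = [[-15, -8], [2, 1]]  ->  [[-323, -179], [-406, -225]]
... * rho(b^-1) = [[-15, -8], [2, 1]]  ->  [[4487, 2405], [5640, 3023]]
... * rho(b^-1) = [[-15, -8], [2, 1]]  ->  [[-62495, -33491], [-78554, -42097]]
... * rho(a^-1) = [[-1, 1], [-3, 2]]  ->  [[162968, -129477], [204845, -162748]]
... * rho(b) = [[1, 8], [-2, -15]]  ->  [[421922, 3245899], [530341, 4079980]]
... * rho(a^-1) = [[-1, 1], [-3, 2]]  ->  [[-10159619, 6913720], [-12770281, 8690301]]
... * rho(c) = [[1, 2], [1, 3]]  ->  [[-3245899, 421922], [-4079980, 530341]]
... * rho(a^-1) = [[-1, 1], [-3, 2]]  ->  [[1980133, -2402055], [2488957, -3019298]]
... * rho(c^-1) = [[3, -2], [-1, 1]]  ->  [[8342454, -6362321], [10486169, -7997212]]
... * rho(c^-1) = [[3, -2], [-1, 1]]  ->  [[31389683, -23047229], [39455719, -28969550]]
... * rho(b) = [[1, 8], [-2, -15]]  ->  [[77484141, 596825899], [97394819, 750189002]]
... * rho(a) = [[2, -1], [3, -1]]  ->  [[1945445979, -674310040], [2445356644, -847583821]]
... * rho(c^-1) = [[3, -2], [-1, 1]]  ->  [[6510647977, -4565201998], [8183653753, -5738297109]]
tr = 6510647977 + -5738297109 = 772350868

772350868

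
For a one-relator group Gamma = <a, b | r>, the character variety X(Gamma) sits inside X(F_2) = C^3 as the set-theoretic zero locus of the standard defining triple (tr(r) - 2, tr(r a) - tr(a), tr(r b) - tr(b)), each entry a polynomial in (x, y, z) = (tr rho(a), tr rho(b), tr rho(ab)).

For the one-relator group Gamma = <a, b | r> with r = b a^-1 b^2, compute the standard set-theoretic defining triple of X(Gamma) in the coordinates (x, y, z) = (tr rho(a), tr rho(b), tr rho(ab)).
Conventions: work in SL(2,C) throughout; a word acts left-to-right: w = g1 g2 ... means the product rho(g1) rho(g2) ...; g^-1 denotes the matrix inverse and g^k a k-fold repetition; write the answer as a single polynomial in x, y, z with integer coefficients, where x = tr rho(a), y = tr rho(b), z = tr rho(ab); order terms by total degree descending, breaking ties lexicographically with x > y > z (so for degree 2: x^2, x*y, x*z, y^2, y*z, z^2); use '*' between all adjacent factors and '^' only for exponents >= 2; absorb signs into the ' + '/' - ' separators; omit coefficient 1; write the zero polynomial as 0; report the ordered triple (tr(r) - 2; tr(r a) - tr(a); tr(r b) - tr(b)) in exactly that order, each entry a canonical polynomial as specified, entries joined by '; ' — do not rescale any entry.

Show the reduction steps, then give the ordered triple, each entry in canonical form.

trace(b^2) = trace(b) trace(b) - trace(1) = y^2 - 2
trace(b^3) = trace(b) trace(b^2) - trace(b) = y^3 - 3*y
trace(a b^2) = trace(b) trace(a b) - trace(a) = y*z - x
trace(b^3 a) = trace(b) trace(a b^2) - trace(a b) = y^2*z - x*y - z
trace(b a^-1 b^2) = trace(b^3) trace(a) - trace(b^3 a) = x*y^3 - y^2*z - 2*x*y + z
trace(a b a b) = trace(b a) trace(b a) - trace(1)   [split at repeated b] = z^2 - 2
trace(a b a) = trace(a) trace(b a) - trace(b) = x*z - y
trace(b^2 a b a) = trace(b) trace(a b a b) - trace(a b a) = y*z^2 - x*z - y
trace(b a^-1 b^2 a) = trace(b^2 a b) trace(a) - trace(b^2 a b a) = x*y^2*z - x^2*y - y*z^2 + y
trace(b^4) = trace(b) trace(b^3) - trace(b^2) = y^4 - 4*y^2 + 2
trace(b^4 a) = trace(b) trace(a b^3) - trace(a b^2) = y^3*z - x*y^2 - 2*y*z + x
trace(b a^-1 b^3) = trace(b^4) trace(a) - trace(b^4 a) = x*y^4 - y^3*z - 3*x*y^2 + 2*y*z + x
assemble the triple (trace(r) - 2; trace(r a) - x; trace(r b) - y)

x*y^3 - y^2*z - 2*x*y + z - 2; x*y^2*z - x^2*y - y*z^2 - x + y; x*y^4 - y^3*z - 3*x*y^2 + 2*y*z + x - y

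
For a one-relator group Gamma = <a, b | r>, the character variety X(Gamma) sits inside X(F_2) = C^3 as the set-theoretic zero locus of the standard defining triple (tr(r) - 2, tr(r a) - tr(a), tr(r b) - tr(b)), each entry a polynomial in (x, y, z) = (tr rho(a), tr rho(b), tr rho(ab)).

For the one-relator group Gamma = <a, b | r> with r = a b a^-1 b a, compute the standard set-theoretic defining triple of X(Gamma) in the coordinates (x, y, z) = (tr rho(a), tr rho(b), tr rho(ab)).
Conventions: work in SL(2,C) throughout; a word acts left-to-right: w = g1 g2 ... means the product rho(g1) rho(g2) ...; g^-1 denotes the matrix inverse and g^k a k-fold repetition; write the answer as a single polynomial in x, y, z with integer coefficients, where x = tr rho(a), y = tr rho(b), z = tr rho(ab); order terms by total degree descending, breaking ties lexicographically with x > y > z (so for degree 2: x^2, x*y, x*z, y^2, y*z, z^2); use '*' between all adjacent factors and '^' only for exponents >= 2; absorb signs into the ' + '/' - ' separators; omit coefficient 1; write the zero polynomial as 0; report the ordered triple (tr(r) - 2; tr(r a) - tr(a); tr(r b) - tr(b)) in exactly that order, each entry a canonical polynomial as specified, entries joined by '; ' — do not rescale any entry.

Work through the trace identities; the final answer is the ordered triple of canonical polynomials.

reduce: tr(b^2 a) = tr(b) tr(a b) - tr(a)  (reduce the b square) = y*z - x
reduce: tr(b^2) = tr(b) tr(b) - tr(1)  (reduce the b square) = y^2 - 2
tr(b a^2 b) = tr(a) tr(b^2 a) - tr(b^2)  (reduce the a square) = x*y*z - x^2 - y^2 + 2
so tr(b a b a) = tr(a b) tr(a b) - tr(1)  (split on a) = z^2 - 2
so tr(b a^2 b a) = tr(a) tr(b a b a) - tr(b a b)  (reduce the a square) = x*z^2 - y*z - x
so tr(a b a^-1 b a) = tr(b a^2 b) tr(a) - tr(b a^2 b a)  (eliminate a^-1) = x^2*y*z - x^3 - x*y^2 - x*z^2 + y*z + 3*x
tr(b a^3 b) = tr(a) tr(a b^2 a) - tr(a b^2) = x^2*y*z - x^3 - x*y^2 - y*z + 3*x
so tr(b a^3 b a) = tr(a) tr(b a b a^2) - tr(b a b a) = x^2*z^2 - x*y*z - x^2 - z^2 + 2
tr(a b a^-1 b a^2) = tr(b a^3 b) tr(a) - tr(b a^3 b a) = x^3*y*z - x^4 - x^2*y^2 - x^2*z^2 + 4*x^2 + z^2 - 2
reduce: tr(a b a) = tr(a) tr(b a) - tr(b)   [square of a] = x*z - y
tr(b a b a b) = tr(b) tr(a b a b) - tr(a b a)   [square of b] = y*z^2 - x*z - y
reduce: tr(b a b a b a) = tr(a b a b) tr(a b) - tr(b a)   [split at a repeated a] = z^3 - 3*z
so tr(a b a^-1 b a b) = tr(b a b a b) tr(a) - tr(b a b a b a)   [inverse elimination on a] = x*y*z^2 - x^2*z - z^3 - x*y + 3*z
assemble the triple (tr(r) - 2; tr(r a) - x; tr(r b) - y)

x^2*y*z - x^3 - x*y^2 - x*z^2 + y*z + 3*x - 2; x^3*y*z - x^4 - x^2*y^2 - x^2*z^2 + 4*x^2 + z^2 - x - 2; x*y*z^2 - x^2*z - z^3 - x*y - y + 3*z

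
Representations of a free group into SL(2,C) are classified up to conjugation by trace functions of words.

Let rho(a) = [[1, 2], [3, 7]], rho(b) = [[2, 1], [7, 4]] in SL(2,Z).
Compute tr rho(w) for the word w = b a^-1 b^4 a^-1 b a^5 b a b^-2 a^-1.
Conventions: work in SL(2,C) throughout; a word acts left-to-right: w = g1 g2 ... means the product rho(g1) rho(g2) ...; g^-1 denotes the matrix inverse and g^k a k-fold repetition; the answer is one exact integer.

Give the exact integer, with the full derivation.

rho(b) = [[2, 1], [7, 4]]
... * rho(a^-1) = [[7, -2], [-3, 1]]  ->  [[11, -3], [37, -10]]
... * rho(b) = [[2, 1], [7, 4]]  ->  [[1, -1], [4, -3]]
... * rho(b) = [[2, 1], [7, 4]]  ->  [[-5, -3], [-13, -8]]
... * rho(b) = [[2, 1], [7, 4]]  ->  [[-31, -17], [-82, -45]]
... * rho(b) = [[2, 1], [7, 4]]  ->  [[-181, -99], [-479, -262]]
... * rho(a^-1) = [[7, -2], [-3, 1]]  ->  [[-970, 263], [-2567, 696]]
... * rho(b) = [[2, 1], [7, 4]]  ->  [[-99, 82], [-262, 217]]
... * rho(a) = [[1, 2], [3, 7]]  ->  [[147, 376], [389, 995]]
... * rho(a) = [[1, 2], [3, 7]]  ->  [[1275, 2926], [3374, 7743]]
... * rho(a) = [[1, 2], [3, 7]]  ->  [[10053, 23032], [26603, 60949]]
... * rho(a) = [[1, 2], [3, 7]]  ->  [[79149, 181330], [209450, 479849]]
... * rho(a) = [[1, 2], [3, 7]]  ->  [[623139, 1427608], [1648997, 3777843]]
... * rho(b) = [[2, 1], [7, 4]]  ->  [[11239534, 6333571], [29742895, 16760369]]
... * rho(a) = [[1, 2], [3, 7]]  ->  [[30240247, 66814065], [80024002, 176808373]]
... * rho(b^-1) = [[4, -1], [-7, 2]]  ->  [[-346737467, 103387883], [-917562603, 273592744]]
... * rho(b^-1) = [[4, -1], [-7, 2]]  ->  [[-2110665049, 553513233], [-5585399620, 1464748091]]
... * rho(a^-1) = [[7, -2], [-3, 1]]  ->  [[-16435195042, 4774843331], [-43492041613, 12635547331]]
tr = -16435195042 + 12635547331 = -3799647711

-3799647711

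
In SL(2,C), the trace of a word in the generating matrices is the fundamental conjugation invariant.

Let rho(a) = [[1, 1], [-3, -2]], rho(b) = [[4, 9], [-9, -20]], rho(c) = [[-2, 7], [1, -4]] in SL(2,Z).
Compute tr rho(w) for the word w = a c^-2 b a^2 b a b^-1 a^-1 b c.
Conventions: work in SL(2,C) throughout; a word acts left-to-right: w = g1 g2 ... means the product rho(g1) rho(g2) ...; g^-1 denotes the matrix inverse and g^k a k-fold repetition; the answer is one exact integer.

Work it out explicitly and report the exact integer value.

rho(a) = [[1, 1], [-3, -2]]
... * rho(c^-1) = [[-4, -7], [-1, -2]]  ->  [[-5, -9], [14, 25]]
... * rho(c^-1) = [[-4, -7], [-1, -2]]  ->  [[29, 53], [-81, -148]]
... * rho(b) = [[4, 9], [-9, -20]]  ->  [[-361, -799], [1008, 2231]]
... * rho(a) = [[1, 1], [-3, -2]]  ->  [[2036, 1237], [-5685, -3454]]
... * rho(a) = [[1, 1], [-3, -2]]  ->  [[-1675, -438], [4677, 1223]]
... * rho(b) = [[4, 9], [-9, -20]]  ->  [[-2758, -6315], [7701, 17633]]
... * rho(a) = [[1, 1], [-3, -2]]  ->  [[16187, 9872], [-45198, -27565]]
... * rho(b^-1) = [[-20, -9], [9, 4]]  ->  [[-234892, -106195], [655875, 296522]]
... * rho(a^-1) = [[-2, -1], [3, 1]]  ->  [[151199, 128697], [-422184, -359353]]
... * rho(b) = [[4, 9], [-9, -20]]  ->  [[-553477, -1213149], [1545441, 3387404]]
... * rho(c) = [[-2, 7], [1, -4]]  ->  [[-106195, 978257], [296522, -2731529]]
tr = -106195 + -2731529 = -2837724

-2837724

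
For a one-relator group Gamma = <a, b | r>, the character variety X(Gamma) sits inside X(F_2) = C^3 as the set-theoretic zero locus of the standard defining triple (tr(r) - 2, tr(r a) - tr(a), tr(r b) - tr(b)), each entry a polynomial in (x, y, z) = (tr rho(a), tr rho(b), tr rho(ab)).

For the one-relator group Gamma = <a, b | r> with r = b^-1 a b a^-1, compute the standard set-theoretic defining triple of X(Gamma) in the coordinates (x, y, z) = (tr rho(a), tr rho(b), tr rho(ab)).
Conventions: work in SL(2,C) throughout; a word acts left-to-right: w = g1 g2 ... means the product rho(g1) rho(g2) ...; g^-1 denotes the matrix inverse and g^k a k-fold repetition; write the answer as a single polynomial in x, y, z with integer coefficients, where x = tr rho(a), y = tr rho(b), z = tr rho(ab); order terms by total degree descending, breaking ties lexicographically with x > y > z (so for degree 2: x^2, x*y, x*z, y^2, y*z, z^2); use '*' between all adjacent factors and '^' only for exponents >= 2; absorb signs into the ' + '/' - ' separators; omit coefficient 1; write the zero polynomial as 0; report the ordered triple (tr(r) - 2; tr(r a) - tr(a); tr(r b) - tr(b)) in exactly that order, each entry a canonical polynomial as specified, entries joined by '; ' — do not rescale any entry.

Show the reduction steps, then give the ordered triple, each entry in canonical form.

-x*y*z + x^2 + y^2 + z^2 - 4; 0; 0

tr(b a b) = tr(b)*tr(a b) - tr(a)  (reduce the b square) = y*z - x
tr(b a b a) = tr(b a)*tr(b a) - tr(1)  (split on b) = z^2 - 2
tr(a b a^-1 b) = tr(b a b)*tr(a) - tr(b a b a)  (eliminate a^-1) = x*y*z - x^2 - z^2 + 2
tr(b^-1 a b a^-1) = tr(a b a^-1)*tr(b) - tr(a b a^-1 b)  (eliminate b^-1) = -x*y*z + x^2 + y^2 + z^2 - 2
assemble the triple (tr(r) - 2; tr(r a) - x; tr(r b) - y)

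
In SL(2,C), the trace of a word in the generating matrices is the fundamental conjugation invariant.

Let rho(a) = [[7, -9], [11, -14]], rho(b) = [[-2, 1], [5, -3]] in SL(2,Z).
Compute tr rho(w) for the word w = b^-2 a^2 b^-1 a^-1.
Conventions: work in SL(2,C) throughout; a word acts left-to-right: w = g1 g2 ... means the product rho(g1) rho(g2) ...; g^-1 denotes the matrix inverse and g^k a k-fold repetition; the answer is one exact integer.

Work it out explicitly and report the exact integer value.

-10111

rho(b^-1) = [[-3, -1], [-5, -2]]
... * rho(b^-1) = [[-3, -1], [-5, -2]]  ->  [[14, 5], [25, 9]]
... * rho(a) = [[7, -9], [11, -14]]  ->  [[153, -196], [274, -351]]
... * rho(a) = [[7, -9], [11, -14]]  ->  [[-1085, 1367], [-1943, 2448]]
... * rho(b^-1) = [[-3, -1], [-5, -2]]  ->  [[-3580, -1649], [-6411, -2953]]
... * rho(a^-1) = [[-14, 9], [-11, 7]]  ->  [[68259, -43763], [122237, -78370]]
tr = 68259 + -78370 = -10111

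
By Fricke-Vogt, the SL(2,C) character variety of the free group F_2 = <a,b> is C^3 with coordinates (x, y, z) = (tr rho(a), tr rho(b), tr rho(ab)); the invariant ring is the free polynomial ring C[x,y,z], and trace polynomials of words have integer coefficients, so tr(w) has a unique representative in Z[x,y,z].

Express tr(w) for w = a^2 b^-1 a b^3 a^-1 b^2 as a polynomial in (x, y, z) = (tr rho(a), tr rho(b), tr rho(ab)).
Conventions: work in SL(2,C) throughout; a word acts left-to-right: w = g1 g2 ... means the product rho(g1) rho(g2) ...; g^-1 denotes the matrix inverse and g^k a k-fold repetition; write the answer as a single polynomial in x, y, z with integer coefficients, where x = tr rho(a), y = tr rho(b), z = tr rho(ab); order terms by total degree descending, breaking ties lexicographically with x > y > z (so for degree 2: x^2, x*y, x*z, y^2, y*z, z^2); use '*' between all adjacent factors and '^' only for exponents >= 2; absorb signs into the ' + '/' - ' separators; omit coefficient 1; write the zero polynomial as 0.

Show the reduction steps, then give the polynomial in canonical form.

x^3*y^5*z - x^4*y^4 - x^2*y^6 - 2*x^2*y^4*z^2 + x*y^5*z + x*y^3*z^3 + x^4*y^2 + 5*x^2*y^4 + 2*x^2*y^2*z^2 - x^3*y*z - 5*x*y^3*z - x*y*z^3 - 4*x^2*y^2 + y^2*z^2 + 3*x*y*z - y^2 - z^2 + 2

and tr(b a b) = tr(b) * tr(a b) - tr(a)   [square of b] = y*z - x
next, tr(b a b^2) = tr(b) * tr(b a b) - tr(b a)   [square of b] = y^2*z - x*y - z
tr(b^4 a) = tr(b) * tr(b a b^2) - tr(b a b)   [square of b] = y^3*z - x*y^2 - 2*y*z + x
tr(b^2) = tr(b) * tr(b) - tr(1)   [square of b] = y^2 - 2
next, tr(b^3) = tr(b) * tr(b^2) - tr(b)   [square of b] = y^3 - 3*y
next, tr(b^4) = tr(b) * tr(b^3) - tr(b^2)   [square of b] = y^4 - 4*y^2 + 2
next, tr(b^3 a^2 b) = tr(a) * tr(b^4 a) - tr(b^4)   [square of a] = x*y^3*z - x^2*y^2 - y^4 - 2*x*y*z + x^2 + 4*y^2 - 2
tr(b a^2 b) = tr(a) * tr(b^2 a) - tr(b^2)   [square of a] = x*y*z - x^2 - y^2 + 2
and tr(b a^2) = tr(a) * tr(b a) - tr(b)   [square of a] = x*z - y
and tr(b^3 a^2) = tr(b) * tr(b a^2 b) - tr(b a^2)   [square of b] = x*y^2*z - x^2*y - y^3 - x*z + 3*y
tr(b^5 a^2) = tr(b) * tr(b^3 a^2 b) - tr(b^3 a^2)   [square of b] = x*y^4*z - x^2*y^3 - y^5 - 3*x*y^2*z + 2*x^2*y + 5*y^3 + x*z - 5*y
and tr(b^5 a) = tr(b) * tr(b^2 a b^2) - tr(b^2 a b)   [square of b] = y^4*z - x*y^3 - 3*y^2*z + 2*x*y + z
tr(a b^5 a^2) = tr(a) * tr(b^5 a^2) - tr(b^5 a)   [square of a] = x^2*y^4*z - x^3*y^3 - x*y^5 - 3*x^2*y^2*z - y^4*z + 2*x^3*y + 6*x*y^3 + x^2*z + 3*y^2*z - 7*x*y - z
next, tr(a b a b) = tr(b a) * tr(b a) - tr(1)   [split at a repeated b] = z^2 - 2
and tr(b a b a b) = tr(b) * tr(a b a b) - tr(a b a)   [square of b] = y*z^2 - x*z - y
tr(b a b^3 a) = tr(b) * tr(b a b a b) - tr(b a b a)   [square of b] = y^2*z^2 - x*y*z - y^2 - z^2 + 2
next, tr(a^2 b a b^3) = tr(a) * tr(b a b^3 a) - tr(b a b^3)   [square of a] = x*y^2*z^2 - x^2*y*z - y^3*z - x*z^2 + 2*y*z + x
and tr(a^2 b a b^2) = tr(a) * tr(b a b^2 a) - tr(b a b^2)   [square of a] = x*y*z^2 - x^2*z - y^2*z + z
and tr(b^2 a^2 b a b^2) = tr(b) * tr(a^2 b a b^3) - tr(a^2 b a b^2)   [square of b] = x*y^3*z^2 - x^2*y^2*z - y^4*z - 2*x*y*z^2 + x^2*z + 3*y^2*z + x*y - z
tr(a b^5 a^2 b) = tr(b) * tr(b^2 a^2 b a b^2) - tr(b^2 a^2 b a b)   [square of b] = x*y^4*z^2 - x^2*y^3*z - y^5*z - 3*x*y^2*z^2 + 2*x^2*y*z + 4*y^3*z + x*y^2 + x*z^2 - 3*y*z - x
next, tr(b^2 a^2 b^-1 a b^3) = tr(a b^5 a^2) * tr(b) - tr(a b^5 a^2 b)   [inverse elimination on b] = x^2*y^5*z - x^3*y^4 - x*y^6 - x*y^4*z^2 - 2*x^2*y^3*z + 2*x^3*y^2 + 6*x*y^4 + 3*x*y^2*z^2 - x^2*y*z - y^3*z - 8*x*y^2 - x*z^2 + 2*y*z + x
tr(a b^2 a^2) = tr(a) * tr(b^2 a^2) - tr(b^2 a)   [square of a] = x^2*y*z - x^3 - x*y^2 - y*z + 3*x
and tr(b a b^2 a^2 b) = tr(b) * tr(a b^2 a^2 b) - tr(a b^2 a^2)   [square of b] = x*y^2*z^2 - 2*x^2*y*z - y^3*z + x^3 + x*y^2 + 2*y*z - 3*x
tr(b^3 a b^2 a^2) = tr(b) * tr(b a b^2 a^2 b) - tr(b a b^2 a^2)   [square of b] = x*y^3*z^2 - 2*x^2*y^2*z - y^4*z + x^3*y + x*y^3 - x*y*z^2 + x^2*z + 3*y^2*z - 3*x*y - z
tr(b a b^2 a b) = tr(b) * tr(a b^2 a b) - tr(a b^2 a)   [square of b] = y^2*z^2 - 2*x*y*z + x^2 - 2
tr(b^3 a b^2 a) = tr(b) * tr(b a b^2 a b) - tr(b a b^2 a)   [square of b] = y^3*z^2 - 2*x*y^2*z + x^2*y - y*z^2 + x*z - y
tr(a b^3 a b^2 a^2) = tr(a) * tr(b^3 a b^2 a^2) - tr(b^3 a b^2 a)   [square of a] = x^2*y^3*z^2 - 2*x^3*y^2*z - x*y^4*z + x^4*y + x^2*y^3 - x^2*y*z^2 - y^3*z^2 + x^3*z + 5*x*y^2*z - 4*x^2*y + y*z^2 - 2*x*z + y
and tr(a b a b a b) = tr(b a b a) * tr(b a) - tr(a b)   [split at a repeated b] = z^3 - 3*z
next, tr(a b a b a) = tr(a) * tr(b a b a) - tr(b a b)   [square of a] = x*z^2 - y*z - x
and tr(a b^2 a b a b) = tr(b) * tr(a b a b a b) - tr(a b a b a)   [square of b] = y*z^3 - x*z^2 - 2*y*z + x
tr(a b a^2) = tr(a) * tr(b a^2) - tr(b a)   [square of a] = x^2*z - x*y - z
and tr(a b^2 a b a) = tr(b) * tr(a b a^2 b) - tr(a b a^2)   [square of b] = x*y*z^2 - x^2*z - y^2*z + z
next, tr(b a b^2 a b a b) = tr(b) * tr(a b^2 a b a b) - tr(a b^2 a b a)   [square of b] = y^2*z^3 - 2*x*y*z^2 + x^2*z - y^2*z + x*y - z
next, tr(b a b^3 a b^2 a) = tr(b) * tr(b a b^2 a b a b) - tr(b a b^2 a b a)   [square of b] = y^3*z^3 - 2*x*y^2*z^2 + x^2*y*z - y^3*z - y*z^3 + x*y^2 + x*z^2 + y*z - x
tr(b a b^3 a b^2) = tr(b) * tr(a b^3 a b^2) - tr(a b^3 a b)   [square of b] = y^4*z^2 - 2*x*y^3*z + x^2*y^2 - 2*y^2*z^2 + 2*x*y*z + z^2 - 2
tr(a b^3 a b^2 a^2 b) = tr(a) * tr(b a b^3 a b^2 a) - tr(b a b^3 a b^2)   [square of a] = x*y^3*z^3 - 2*x^2*y^2*z^2 - y^4*z^2 + x^3*y*z + x*y^3*z - x*y*z^3 + x^2*z^2 + 2*y^2*z^2 - x*y*z - x^2 - z^2 + 2
tr(b^2 a^2 b^-1 a b^3 a) = tr(a b^3 a b^2 a^2) * tr(b) - tr(a b^3 a b^2 a^2 b)   [inverse elimination on b] = x^2*y^4*z^2 - 2*x^3*y^3*z - x*y^5*z - x*y^3*z^3 + x^4*y^2 + x^2*y^4 + x^2*y^2*z^2 + 4*x*y^3*z + x*y*z^3 - 4*x^2*y^2 - x^2*z^2 - y^2*z^2 - x*y*z + x^2 + y^2 + z^2 - 2
next, tr(a^2 b^-1 a b^3 a^-1 b^2) = tr(b^2 a^2 b^-1 a b^3) * tr(a) - tr(b^2 a^2 b^-1 a b^3 a)   [inverse elimination on a] = x^3*y^5*z - x^4*y^4 - x^2*y^6 - 2*x^2*y^4*z^2 + x*y^5*z + x*y^3*z^3 + x^4*y^2 + 5*x^2*y^4 + 2*x^2*y^2*z^2 - x^3*y*z - 5*x*y^3*z - x*y*z^3 - 4*x^2*y^2 + y^2*z^2 + 3*x*y*z - y^2 - z^2 + 2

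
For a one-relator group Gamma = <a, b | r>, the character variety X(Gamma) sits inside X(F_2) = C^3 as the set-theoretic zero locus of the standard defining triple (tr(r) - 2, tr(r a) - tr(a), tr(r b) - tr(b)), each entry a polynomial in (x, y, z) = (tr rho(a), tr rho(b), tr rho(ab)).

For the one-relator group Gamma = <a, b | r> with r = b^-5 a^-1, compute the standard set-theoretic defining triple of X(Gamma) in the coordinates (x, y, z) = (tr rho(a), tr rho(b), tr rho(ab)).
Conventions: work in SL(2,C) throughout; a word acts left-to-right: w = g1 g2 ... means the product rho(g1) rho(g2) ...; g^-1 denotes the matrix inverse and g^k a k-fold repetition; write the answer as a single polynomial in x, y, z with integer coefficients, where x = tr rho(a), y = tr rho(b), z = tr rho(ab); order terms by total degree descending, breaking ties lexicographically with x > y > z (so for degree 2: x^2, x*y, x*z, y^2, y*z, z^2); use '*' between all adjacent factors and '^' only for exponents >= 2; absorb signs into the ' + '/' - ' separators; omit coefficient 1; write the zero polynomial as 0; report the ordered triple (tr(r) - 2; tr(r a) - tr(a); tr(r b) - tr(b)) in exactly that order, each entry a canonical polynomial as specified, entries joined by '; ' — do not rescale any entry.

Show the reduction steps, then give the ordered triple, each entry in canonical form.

so trace(b^-1) = trace(b) = y
trace(b^-2) = trace(b^-1)*trace(b) - trace(1) = y^2 - 2
so trace(b^-3) = trace(b^-2)*trace(b) - trace(b^-1) = y^3 - 3*y
so trace(b^-4) = trace(b^-3)*trace(b) - trace(b^-2) = y^4 - 4*y^2 + 2
reduce: trace(b^-5) = trace(b^-4)*trace(b) - trace(b^-3) = y^5 - 5*y^3 + 5*y
trace(b^-1 a) = trace(a)*trace(b) - trace(a b) = x*y - z
so trace(b^-2 a) = trace(b^-1 a)*trace(b) - trace(b^-1 a b) = x*y^2 - y*z - x
trace(b^-1 a b^-2) = trace(b^-2 a)*trace(b) - trace(b^-2 a b) = x*y^3 - y^2*z - 2*x*y + z
trace(b^-4 a) = trace(b^-1 a b^-2)*trace(b) - trace(b^-1 a b^-1) = x*y^4 - y^3*z - 3*x*y^2 + 2*y*z + x
reduce: trace(b^-5 a) = trace(b^-4 a)*trace(b) - trace(b^-4 a b) = x*y^5 - y^4*z - 4*x*y^3 + 3*y^2*z + 3*x*y - z
so trace(b^-5 a^-1) = trace(b^-5)*trace(a) - trace(b^-5 a) = y^4*z - x*y^3 - 3*y^2*z + 2*x*y + z
trace(b^-2 a^-1) = trace(a^-1 b^-1)*trace(b) - trace(a^-1) = y*z - x
reduce: trace(b^-2 a^-1 b^-1) = trace(b^-2 a^-1)*trace(b) - trace(b^-2 a^-1 b) = y^2*z - x*y - z
trace(b^-4 a^-1) = trace(b^-2 a^-1 b^-1)*trace(b) - trace(b^-2 a^-1) = y^3*z - x*y^2 - 2*y*z + x
assemble the triple (trace(r) - 2; trace(r a) - x; trace(r b) - y)

y^4*z - x*y^3 - 3*y^2*z + 2*x*y + z - 2; y^5 - 5*y^3 - x + 5*y; y^3*z - x*y^2 - 2*y*z + x - y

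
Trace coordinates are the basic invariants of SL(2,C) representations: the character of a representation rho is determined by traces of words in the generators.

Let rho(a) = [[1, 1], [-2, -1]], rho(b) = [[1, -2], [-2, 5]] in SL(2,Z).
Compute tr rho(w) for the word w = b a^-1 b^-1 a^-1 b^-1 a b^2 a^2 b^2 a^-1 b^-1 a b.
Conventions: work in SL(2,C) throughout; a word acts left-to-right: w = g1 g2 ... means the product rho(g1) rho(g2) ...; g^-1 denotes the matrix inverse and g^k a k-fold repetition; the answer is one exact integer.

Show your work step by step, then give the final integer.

3258074

rho(b) = [[1, -2], [-2, 5]]
... * rho(a^-1) = [[-1, -1], [2, 1]]  ->  [[-5, -3], [12, 7]]
... * rho(b^-1) = [[5, 2], [2, 1]]  ->  [[-31, -13], [74, 31]]
... * rho(a^-1) = [[-1, -1], [2, 1]]  ->  [[5, 18], [-12, -43]]
... * rho(b^-1) = [[5, 2], [2, 1]]  ->  [[61, 28], [-146, -67]]
... * rho(a) = [[1, 1], [-2, -1]]  ->  [[5, 33], [-12, -79]]
... * rho(b) = [[1, -2], [-2, 5]]  ->  [[-61, 155], [146, -371]]
... * rho(b) = [[1, -2], [-2, 5]]  ->  [[-371, 897], [888, -2147]]
... * rho(a) = [[1, 1], [-2, -1]]  ->  [[-2165, -1268], [5182, 3035]]
... * rho(a) = [[1, 1], [-2, -1]]  ->  [[371, -897], [-888, 2147]]
... * rho(b) = [[1, -2], [-2, 5]]  ->  [[2165, -5227], [-5182, 12511]]
... * rho(b) = [[1, -2], [-2, 5]]  ->  [[12619, -30465], [-30204, 72919]]
... * rho(a^-1) = [[-1, -1], [2, 1]]  ->  [[-73549, -43084], [176042, 103123]]
... * rho(b^-1) = [[5, 2], [2, 1]]  ->  [[-453913, -190182], [1086456, 455207]]
... * rho(a) = [[1, 1], [-2, -1]]  ->  [[-73549, -263731], [176042, 631249]]
... * rho(b) = [[1, -2], [-2, 5]]  ->  [[453913, -1171557], [-1086456, 2804161]]
tr = 453913 + 2804161 = 3258074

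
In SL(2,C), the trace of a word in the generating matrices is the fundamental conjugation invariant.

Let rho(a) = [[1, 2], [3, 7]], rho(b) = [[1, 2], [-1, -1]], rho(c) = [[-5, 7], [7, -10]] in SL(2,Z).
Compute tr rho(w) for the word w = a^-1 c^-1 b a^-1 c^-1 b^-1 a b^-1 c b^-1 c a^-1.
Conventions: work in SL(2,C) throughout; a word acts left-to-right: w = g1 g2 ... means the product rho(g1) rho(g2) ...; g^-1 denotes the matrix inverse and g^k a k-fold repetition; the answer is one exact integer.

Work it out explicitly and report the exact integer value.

rho(a^-1) = [[7, -2], [-3, 1]]
... * rho(c^-1) = [[-10, -7], [-7, -5]]  ->  [[-56, -39], [23, 16]]
... * rho(b) = [[1, 2], [-1, -1]]  ->  [[-17, -73], [7, 30]]
... * rho(a^-1) = [[7, -2], [-3, 1]]  ->  [[100, -39], [-41, 16]]
... * rho(c^-1) = [[-10, -7], [-7, -5]]  ->  [[-727, -505], [298, 207]]
... * rho(b^-1) = [[-1, -2], [1, 1]]  ->  [[222, 949], [-91, -389]]
... * rho(a) = [[1, 2], [3, 7]]  ->  [[3069, 7087], [-1258, -2905]]
... * rho(b^-1) = [[-1, -2], [1, 1]]  ->  [[4018, 949], [-1647, -389]]
... * rho(c) = [[-5, 7], [7, -10]]  ->  [[-13447, 18636], [5512, -7639]]
... * rho(b^-1) = [[-1, -2], [1, 1]]  ->  [[32083, 45530], [-13151, -18663]]
... * rho(c) = [[-5, 7], [7, -10]]  ->  [[158295, -230719], [-64886, 94573]]
... * rho(a^-1) = [[7, -2], [-3, 1]]  ->  [[1800222, -547309], [-737921, 224345]]
tr = 1800222 + 224345 = 2024567

2024567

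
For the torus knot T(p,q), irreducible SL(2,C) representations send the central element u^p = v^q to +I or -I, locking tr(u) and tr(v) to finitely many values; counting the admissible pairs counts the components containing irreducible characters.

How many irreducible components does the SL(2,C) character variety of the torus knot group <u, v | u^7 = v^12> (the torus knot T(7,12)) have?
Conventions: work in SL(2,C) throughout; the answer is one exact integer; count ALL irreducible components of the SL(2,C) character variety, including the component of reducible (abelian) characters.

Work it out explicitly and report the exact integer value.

Gamma = < u, v | u^7 = v^12 > (torus knot T(7,12)); the central element u^7 = v^12 acts as +I or -I in any irreducible SL(2,C) representation.
So on each irreducible component the traces are pinned: tr(u) = 2*cos(pi*alpha/7) with 1 <= alpha <= 6, tr(v) = 2*cos(pi*beta/12) with 1 <= beta <= 11.
u^7 = (-1)^alpha I and v^12 = (-1)^beta I must agree, so alpha and beta have equal parity.
Enumerate parity-matched pairs: 3*6 odd-odd plus 3*5 even-even gives 33.
components with irreducible characters: 33; plus the single component of reducible (abelian) characters: total 34.

34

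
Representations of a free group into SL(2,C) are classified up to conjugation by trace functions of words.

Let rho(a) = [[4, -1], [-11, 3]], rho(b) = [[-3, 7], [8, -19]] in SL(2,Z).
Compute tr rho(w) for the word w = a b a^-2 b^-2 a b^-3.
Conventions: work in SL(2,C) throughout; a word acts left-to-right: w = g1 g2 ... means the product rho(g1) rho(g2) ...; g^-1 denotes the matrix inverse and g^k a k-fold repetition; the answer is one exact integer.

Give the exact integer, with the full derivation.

-12568949

rho(a) = [[4, -1], [-11, 3]]
... * rho(b) = [[-3, 7], [8, -19]]  ->  [[-20, 47], [57, -134]]
... * rho(a^-1) = [[3, 1], [11, 4]]  ->  [[457, 168], [-1303, -479]]
... * rho(a^-1) = [[3, 1], [11, 4]]  ->  [[3219, 1129], [-9178, -3219]]
... * rho(b^-1) = [[-19, -7], [-8, -3]]  ->  [[-70193, -25920], [200134, 73903]]
... * rho(b^-1) = [[-19, -7], [-8, -3]]  ->  [[1541027, 569111], [-4393770, -1622647]]
... * rho(a) = [[4, -1], [-11, 3]]  ->  [[-96113, 166306], [274037, -474171]]
... * rho(b^-1) = [[-19, -7], [-8, -3]]  ->  [[495699, 173873], [-1413335, -495746]]
... * rho(b^-1) = [[-19, -7], [-8, -3]]  ->  [[-10809265, -3991512], [30819333, 11380583]]
... * rho(b^-1) = [[-19, -7], [-8, -3]]  ->  [[237308131, 87639391], [-676611991, -249877080]]
tr = 237308131 + -249877080 = -12568949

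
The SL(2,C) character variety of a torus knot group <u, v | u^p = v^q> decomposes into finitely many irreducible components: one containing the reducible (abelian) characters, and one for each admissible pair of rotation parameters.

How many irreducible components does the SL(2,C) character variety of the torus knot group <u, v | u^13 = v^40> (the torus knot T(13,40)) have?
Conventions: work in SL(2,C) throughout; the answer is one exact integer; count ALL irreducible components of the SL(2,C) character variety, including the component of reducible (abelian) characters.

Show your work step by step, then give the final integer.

Gamma = < u, v | u^13 = v^40 > (torus knot T(13,40)); the central element u^13 = v^40 acts as +I or -I in any irreducible SL(2,C) representation.
So on each irreducible component the traces are pinned: tr(u) = 2*cos(pi*alpha/13) with 1 <= alpha <= 12, tr(v) = 2*cos(pi*beta/40) with 1 <= beta <= 39.
u^13 = (-1)^alpha I and v^40 = (-1)^beta I must agree, so alpha and beta have equal parity.
Enumerate parity-matched pairs: 6*20 odd-odd plus 6*19 even-even gives 234.
components with irreducible characters: 234; plus the single component of reducible (abelian) characters: total 235.

235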